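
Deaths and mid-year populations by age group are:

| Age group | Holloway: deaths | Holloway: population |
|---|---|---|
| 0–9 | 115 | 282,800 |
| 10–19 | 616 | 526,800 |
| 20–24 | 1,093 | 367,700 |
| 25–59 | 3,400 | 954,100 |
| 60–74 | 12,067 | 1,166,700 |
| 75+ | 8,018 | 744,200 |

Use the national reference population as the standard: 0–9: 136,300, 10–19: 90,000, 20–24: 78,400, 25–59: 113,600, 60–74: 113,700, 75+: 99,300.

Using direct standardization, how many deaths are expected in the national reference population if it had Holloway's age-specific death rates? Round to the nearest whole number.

3044

Age-specific rates per 1,000 for Holloway: 0.407, 1.169, 2.973, 3.564, 10.343, 10.774.
Expected deaths = Σ (standard pop × age-specific rate ÷ 1,000)
= 136,300×0.407/1,000 + 90,000×1.169/1,000 + 78,400×2.973/1,000 + 113,600×3.564/1,000 + 113,700×10.343/1,000 + 99,300×10.774/1,000
= 55.43 + 105.24 + 233.05 + 404.82 + 1175.98 + 1069.86 = 3044.37.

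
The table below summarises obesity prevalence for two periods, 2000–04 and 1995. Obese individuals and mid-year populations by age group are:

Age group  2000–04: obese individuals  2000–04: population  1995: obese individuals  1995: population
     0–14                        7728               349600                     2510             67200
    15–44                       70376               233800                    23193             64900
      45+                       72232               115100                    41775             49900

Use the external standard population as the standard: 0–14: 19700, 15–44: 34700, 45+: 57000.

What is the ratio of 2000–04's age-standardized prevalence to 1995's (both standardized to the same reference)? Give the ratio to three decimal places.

0.767

Age-specific rates per 1000 for 2000–04: 22.105, 301.009, 627.559.
For 1995: 37.351, 357.365, 837.174.
Standard total = 111400; weights = 0.1768, 0.3115, 0.5117.
2000–04: 0.1768×22.105 + 0.3115×301.009 + 0.5117×627.559 = 418.7733 per 1000.
1995: 0.1768×37.351 + 0.3115×357.365 + 0.5117×837.174 = 546.2776 per 1000.
Ratio = 418.7733 ÷ 546.2776 = 0.76659.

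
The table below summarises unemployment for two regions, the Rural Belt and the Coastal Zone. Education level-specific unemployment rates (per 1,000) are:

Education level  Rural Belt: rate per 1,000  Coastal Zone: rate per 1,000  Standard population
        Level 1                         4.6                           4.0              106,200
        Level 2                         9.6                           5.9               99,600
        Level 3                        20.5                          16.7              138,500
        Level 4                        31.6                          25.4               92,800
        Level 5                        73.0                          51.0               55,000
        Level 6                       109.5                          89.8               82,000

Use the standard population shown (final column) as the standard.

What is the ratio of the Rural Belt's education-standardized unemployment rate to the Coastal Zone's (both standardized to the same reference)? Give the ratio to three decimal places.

1.275

Standard total = 574,100; weights = 0.1850, 0.1735, 0.2412, 0.1616, 0.0958, 0.1428.
The Rural Belt: 0.1850×4.6 + 0.1735×9.6 + 0.2412×20.5 + 0.1616×31.6 + 0.0958×73.0 + 0.1428×109.5 = 35.2036 per 1,000.
The Coastal Zone: 0.1850×4.0 + 0.1735×5.9 + 0.2412×16.7 + 0.1616×25.4 + 0.0958×51.0 + 0.1428×89.8 = 27.6104 per 1,000.
Ratio = 35.2036 ÷ 27.6104 = 1.27502.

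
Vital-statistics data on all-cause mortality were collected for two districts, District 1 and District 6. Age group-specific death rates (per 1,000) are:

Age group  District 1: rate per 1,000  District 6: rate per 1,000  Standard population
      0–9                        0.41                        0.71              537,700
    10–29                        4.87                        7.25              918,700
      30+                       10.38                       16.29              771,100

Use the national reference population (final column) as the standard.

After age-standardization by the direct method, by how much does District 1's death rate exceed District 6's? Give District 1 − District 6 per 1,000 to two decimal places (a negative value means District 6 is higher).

-3.10

Standard total = 2,227,500; weights = 0.2414, 0.4124, 0.3462.
District 1: 0.2414×0.41 + 0.4124×4.87 + 0.3462×10.38 = 5.7008 per 1,000.
District 6: 0.2414×0.71 + 0.4124×7.25 + 0.3462×16.29 = 8.8007 per 1,000.
Difference = 5.7008 − 8.8007 = -3.0999.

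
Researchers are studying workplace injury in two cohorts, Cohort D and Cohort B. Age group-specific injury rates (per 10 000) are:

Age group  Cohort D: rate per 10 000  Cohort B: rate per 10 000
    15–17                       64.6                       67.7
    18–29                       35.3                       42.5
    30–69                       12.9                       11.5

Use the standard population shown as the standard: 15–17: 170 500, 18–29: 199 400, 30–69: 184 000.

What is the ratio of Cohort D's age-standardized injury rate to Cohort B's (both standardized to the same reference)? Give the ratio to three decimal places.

Standard total = 553 900; weights = 0.3078, 0.3600, 0.3322.
Cohort D: 0.3078×64.6 + 0.3600×35.3 + 0.3322×12.9 = 36.8780 per 10 000.
Cohort B: 0.3078×67.7 + 0.3600×42.5 + 0.3322×11.5 = 39.9591 per 10 000.
Ratio = 36.8780 ÷ 39.9591 = 0.92289.

0.923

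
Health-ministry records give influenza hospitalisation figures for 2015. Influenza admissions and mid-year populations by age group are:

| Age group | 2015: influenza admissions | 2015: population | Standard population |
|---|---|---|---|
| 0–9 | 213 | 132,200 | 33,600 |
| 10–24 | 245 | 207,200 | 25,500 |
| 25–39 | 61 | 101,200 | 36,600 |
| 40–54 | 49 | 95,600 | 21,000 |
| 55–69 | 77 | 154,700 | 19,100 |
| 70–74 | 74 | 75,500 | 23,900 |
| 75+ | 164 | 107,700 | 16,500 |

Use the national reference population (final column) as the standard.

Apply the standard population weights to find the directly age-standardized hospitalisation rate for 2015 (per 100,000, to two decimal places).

Age-specific rates per 100,000 for 2015: 161.12, 118.24, 60.28, 51.26, 49.77, 98.01, 152.27.
Standard total = 176,200; weights = 0.1907, 0.1447, 0.2077, 0.1192, 0.1084, 0.1356, 0.0936.
Standardized rate: 0.1907×161.12 + 0.1447×118.24 + 0.2077×60.28 + 0.1192×51.26 + 0.1084×49.77 + 0.1356×98.01 + 0.0936×152.27 = 99.4156 per 100,000.

99.42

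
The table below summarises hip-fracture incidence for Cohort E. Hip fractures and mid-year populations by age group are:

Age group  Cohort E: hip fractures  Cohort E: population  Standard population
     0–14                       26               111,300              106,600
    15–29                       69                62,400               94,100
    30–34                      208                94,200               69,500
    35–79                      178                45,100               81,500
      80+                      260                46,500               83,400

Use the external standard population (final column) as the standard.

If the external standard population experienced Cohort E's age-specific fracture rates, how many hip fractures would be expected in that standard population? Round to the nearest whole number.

1070

Age-specific rates per 100,000 for Cohort E: 23.36, 110.58, 220.81, 394.68, 559.14.
Expected hip fractures = Σ (standard pop × age-specific rate ÷ 100,000)
= 106,600×23.36/100,000 + 94,100×110.58/100,000 + 69,500×220.81/100,000 + 81,500×394.68/100,000 + 83,400×559.14/100,000
= 24.90 + 104.05 + 153.46 + 321.66 + 466.32 = 1070.40.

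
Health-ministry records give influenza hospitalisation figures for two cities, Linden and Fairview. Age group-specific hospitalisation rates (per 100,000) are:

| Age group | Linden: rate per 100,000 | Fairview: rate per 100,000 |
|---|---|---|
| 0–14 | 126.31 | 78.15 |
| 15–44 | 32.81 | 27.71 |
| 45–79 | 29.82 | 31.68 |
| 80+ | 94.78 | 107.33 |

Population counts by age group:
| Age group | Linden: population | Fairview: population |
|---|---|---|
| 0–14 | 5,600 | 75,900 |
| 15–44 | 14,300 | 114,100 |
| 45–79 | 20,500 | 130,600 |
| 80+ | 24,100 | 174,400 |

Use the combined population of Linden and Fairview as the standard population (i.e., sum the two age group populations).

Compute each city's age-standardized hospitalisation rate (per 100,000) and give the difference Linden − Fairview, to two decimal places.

Combined standard total = 559,500; weights = 0.1457, 0.2295, 0.2701, 0.3548.
Linden: 0.1457×126.31 + 0.2295×32.81 + 0.2701×29.82 + 0.3548×94.78 = 67.6080 per 100,000.
Fairview: 0.1457×78.15 + 0.2295×27.71 + 0.2701×31.68 + 0.3548×107.33 = 64.3772 per 100,000.
Difference = 67.6080 − 64.3772 = 3.2308.

3.23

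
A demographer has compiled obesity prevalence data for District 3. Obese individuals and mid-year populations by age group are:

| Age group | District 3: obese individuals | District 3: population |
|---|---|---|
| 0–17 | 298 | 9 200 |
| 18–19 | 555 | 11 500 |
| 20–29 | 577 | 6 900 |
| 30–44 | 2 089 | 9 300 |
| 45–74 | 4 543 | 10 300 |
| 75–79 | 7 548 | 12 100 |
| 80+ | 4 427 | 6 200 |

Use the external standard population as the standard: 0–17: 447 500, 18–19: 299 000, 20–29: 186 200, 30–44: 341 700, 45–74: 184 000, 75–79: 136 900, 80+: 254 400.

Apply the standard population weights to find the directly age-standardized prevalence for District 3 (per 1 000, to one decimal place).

253.8

Age-specific rates per 1 000 for District 3: 32.391, 48.261, 83.623, 224.624, 441.068, 623.802, 714.032.
Standard total = 1 849 700; weights = 0.2419, 0.1616, 0.1007, 0.1847, 0.0995, 0.0740, 0.1375.
Standardized rate: 0.2419×32.391 + 0.1616×48.261 + 0.1007×83.623 + 0.1847×224.624 + 0.0995×441.068 + 0.0740×623.802 + 0.1375×714.032 = 253.8003 per 1 000.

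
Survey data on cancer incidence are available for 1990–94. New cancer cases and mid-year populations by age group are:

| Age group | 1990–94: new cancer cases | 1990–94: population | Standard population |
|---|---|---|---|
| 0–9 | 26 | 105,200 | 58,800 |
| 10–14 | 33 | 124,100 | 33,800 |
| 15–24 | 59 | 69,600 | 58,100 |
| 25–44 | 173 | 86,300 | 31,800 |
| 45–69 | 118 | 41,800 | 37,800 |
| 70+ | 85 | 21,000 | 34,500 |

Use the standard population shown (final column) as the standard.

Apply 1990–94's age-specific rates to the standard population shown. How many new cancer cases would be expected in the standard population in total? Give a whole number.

Age-specific rates per 100,000 for 1990–94: 24.71, 26.59, 84.77, 200.46, 282.30, 404.76.
Expected new cancer cases = Σ (standard pop × age-specific rate ÷ 100,000)
= 58,800×24.71/100,000 + 33,800×26.59/100,000 + 58,100×84.77/100,000 + 31,800×200.46/100,000 + 37,800×282.30/100,000 + 34,500×404.76/100,000
= 14.53 + 8.99 + 49.25 + 63.75 + 106.71 + 139.64 = 382.87.

383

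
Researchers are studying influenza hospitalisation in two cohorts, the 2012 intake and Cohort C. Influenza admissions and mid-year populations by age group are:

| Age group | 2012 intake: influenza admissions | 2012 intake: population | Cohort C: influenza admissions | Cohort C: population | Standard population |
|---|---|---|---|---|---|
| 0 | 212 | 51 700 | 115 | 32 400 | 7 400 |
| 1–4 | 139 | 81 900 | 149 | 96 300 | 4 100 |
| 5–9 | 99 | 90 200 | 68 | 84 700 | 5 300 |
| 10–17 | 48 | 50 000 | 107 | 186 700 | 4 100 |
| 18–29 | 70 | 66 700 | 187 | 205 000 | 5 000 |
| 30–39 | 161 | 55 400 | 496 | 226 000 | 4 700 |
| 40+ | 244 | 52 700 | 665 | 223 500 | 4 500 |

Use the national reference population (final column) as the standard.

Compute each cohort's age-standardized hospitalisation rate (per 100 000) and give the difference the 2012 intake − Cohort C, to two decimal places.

55.04

Age-specific rates per 100 000 for the 2012 intake: 410.06, 169.72, 109.76, 96.00, 104.95, 290.61, 463.00.
For Cohort C: 354.94, 154.72, 80.28, 57.31, 91.22, 219.47, 297.54.
Standard total = 35 100; weights = 0.2108, 0.1168, 0.1510, 0.1168, 0.1425, 0.1339, 0.1282.
The 2012 intake: 0.2108×410.06 + 0.1168×169.72 + 0.1510×109.76 + 0.1168×96.00 + 0.1425×104.95 + 0.1339×290.61 + 0.1282×463.00 = 247.2849 per 100 000.
Cohort C: 0.2108×354.94 + 0.1168×154.72 + 0.1510×80.28 + 0.1168×57.31 + 0.1425×91.22 + 0.1339×219.47 + 0.1282×297.54 = 192.2485 per 100 000.
Difference = 247.2849 − 192.2485 = 55.0364.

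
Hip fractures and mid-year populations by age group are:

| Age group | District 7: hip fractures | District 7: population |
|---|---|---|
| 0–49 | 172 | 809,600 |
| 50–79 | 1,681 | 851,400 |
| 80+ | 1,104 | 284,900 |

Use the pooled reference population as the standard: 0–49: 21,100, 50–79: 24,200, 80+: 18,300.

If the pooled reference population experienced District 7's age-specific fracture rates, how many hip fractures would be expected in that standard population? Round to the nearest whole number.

Age-specific rates per 100,000 for District 7: 21.25, 197.44, 387.50.
Expected hip fractures = Σ (standard pop × age-specific rate ÷ 100,000)
= 21,100×21.25/100,000 + 24,200×197.44/100,000 + 18,300×387.50/100,000
= 4.48 + 47.78 + 70.91 = 123.18.

123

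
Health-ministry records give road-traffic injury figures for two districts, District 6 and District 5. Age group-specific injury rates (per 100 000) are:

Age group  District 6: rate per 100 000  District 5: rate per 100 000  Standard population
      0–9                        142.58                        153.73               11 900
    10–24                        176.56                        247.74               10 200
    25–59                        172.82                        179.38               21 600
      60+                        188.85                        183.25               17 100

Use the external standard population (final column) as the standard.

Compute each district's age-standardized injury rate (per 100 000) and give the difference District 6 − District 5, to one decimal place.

-14.9

Standard total = 60 800; weights = 0.1957, 0.1678, 0.3553, 0.2812.
District 6: 0.1957×142.58 + 0.1678×176.56 + 0.3553×172.82 + 0.2812×188.85 = 172.0372 per 100 000.
District 5: 0.1957×153.73 + 0.1678×247.74 + 0.3553×179.38 + 0.2812×183.25 = 186.9164 per 100 000.
Difference = 172.0372 − 186.9164 = -14.8792.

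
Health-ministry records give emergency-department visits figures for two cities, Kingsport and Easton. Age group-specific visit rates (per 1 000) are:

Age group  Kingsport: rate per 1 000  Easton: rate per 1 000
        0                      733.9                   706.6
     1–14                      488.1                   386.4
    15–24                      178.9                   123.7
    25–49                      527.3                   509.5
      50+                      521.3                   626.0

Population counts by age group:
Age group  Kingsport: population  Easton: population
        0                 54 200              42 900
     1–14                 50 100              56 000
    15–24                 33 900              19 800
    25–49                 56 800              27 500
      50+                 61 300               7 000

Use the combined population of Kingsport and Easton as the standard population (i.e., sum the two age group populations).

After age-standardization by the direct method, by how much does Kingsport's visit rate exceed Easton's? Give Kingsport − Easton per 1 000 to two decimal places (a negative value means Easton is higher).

Combined standard total = 409 500; weights = 0.2371, 0.2591, 0.1311, 0.2059, 0.1668.
Kingsport: 0.2371×733.9 + 0.2591×488.1 + 0.1311×178.9 + 0.2059×527.3 + 0.1668×521.3 = 519.4437 per 1 000.
Easton: 0.2371×706.6 + 0.2591×386.4 + 0.1311×123.7 + 0.2059×509.5 + 0.1668×626.0 = 493.1801 per 1 000.
Difference = 519.4437 − 493.1801 = 26.2637.

26.26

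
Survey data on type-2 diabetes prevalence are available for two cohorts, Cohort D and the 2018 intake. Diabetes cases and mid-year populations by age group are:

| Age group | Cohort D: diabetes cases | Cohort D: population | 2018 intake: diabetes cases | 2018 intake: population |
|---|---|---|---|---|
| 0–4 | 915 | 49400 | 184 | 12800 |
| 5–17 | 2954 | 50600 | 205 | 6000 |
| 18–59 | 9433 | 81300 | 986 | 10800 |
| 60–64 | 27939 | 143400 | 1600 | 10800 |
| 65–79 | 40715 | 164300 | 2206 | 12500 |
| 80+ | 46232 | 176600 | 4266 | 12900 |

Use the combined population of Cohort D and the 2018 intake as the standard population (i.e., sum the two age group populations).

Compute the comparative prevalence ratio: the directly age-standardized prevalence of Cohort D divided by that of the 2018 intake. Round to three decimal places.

1.083

Age-specific rates per 1000 for Cohort D: 18.522, 58.379, 116.027, 194.833, 247.809, 261.789.
For the 2018 intake: 14.375, 34.167, 91.296, 148.148, 176.480, 330.698.
Combined standard total = 731400; weights = 0.0850, 0.0774, 0.1259, 0.2108, 0.2417, 0.2591.
Cohort D: 0.0850×18.522 + 0.0774×58.379 + 0.1259×116.027 + 0.2108×194.833 + 0.2417×247.809 + 0.2591×261.789 = 189.5096 per 1000.
The 2018 intake: 0.0850×14.375 + 0.0774×34.167 + 0.1259×91.296 + 0.2108×148.148 + 0.2417×176.480 + 0.2591×330.698 = 174.9380 per 1000.
Ratio = 189.5096 ÷ 174.9380 = 1.08330.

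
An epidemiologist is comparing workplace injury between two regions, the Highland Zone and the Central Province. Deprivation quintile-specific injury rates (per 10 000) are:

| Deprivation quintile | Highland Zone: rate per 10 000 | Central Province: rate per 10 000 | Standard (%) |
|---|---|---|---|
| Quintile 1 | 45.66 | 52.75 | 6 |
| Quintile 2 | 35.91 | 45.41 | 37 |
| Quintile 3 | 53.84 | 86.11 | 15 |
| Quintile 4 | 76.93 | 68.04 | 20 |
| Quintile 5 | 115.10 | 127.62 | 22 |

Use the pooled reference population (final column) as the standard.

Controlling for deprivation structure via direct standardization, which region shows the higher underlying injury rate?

Central Province

Standard weights: 0.06, 0.37, 0.15, 0.20, 0.22.
The Highland Zone: 0.0600×45.66 + 0.3700×35.91 + 0.1500×53.84 + 0.2000×76.93 + 0.2200×115.10 = 64.8103 per 10 000.
The Central Province: 0.0600×52.75 + 0.3700×45.41 + 0.1500×86.11 + 0.2000×68.04 + 0.2200×127.62 = 74.5676 per 10 000.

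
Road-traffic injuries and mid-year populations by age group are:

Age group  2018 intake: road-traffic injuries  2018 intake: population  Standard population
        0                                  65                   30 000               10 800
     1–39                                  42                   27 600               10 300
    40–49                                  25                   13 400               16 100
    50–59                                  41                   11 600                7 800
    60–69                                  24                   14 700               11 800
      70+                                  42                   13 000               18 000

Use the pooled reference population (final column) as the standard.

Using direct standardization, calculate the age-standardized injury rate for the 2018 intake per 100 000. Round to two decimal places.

232.75

Age-specific rates per 100 000 for the 2018 intake: 216.67, 152.17, 186.57, 353.45, 163.27, 323.08.
Standard total = 74 800; weights = 0.1444, 0.1377, 0.2152, 0.1043, 0.1578, 0.2406.
Standardized rate: 0.1444×216.67 + 0.1377×152.17 + 0.2152×186.57 + 0.1043×353.45 + 0.1578×163.27 + 0.2406×323.08 = 232.7531 per 100 000.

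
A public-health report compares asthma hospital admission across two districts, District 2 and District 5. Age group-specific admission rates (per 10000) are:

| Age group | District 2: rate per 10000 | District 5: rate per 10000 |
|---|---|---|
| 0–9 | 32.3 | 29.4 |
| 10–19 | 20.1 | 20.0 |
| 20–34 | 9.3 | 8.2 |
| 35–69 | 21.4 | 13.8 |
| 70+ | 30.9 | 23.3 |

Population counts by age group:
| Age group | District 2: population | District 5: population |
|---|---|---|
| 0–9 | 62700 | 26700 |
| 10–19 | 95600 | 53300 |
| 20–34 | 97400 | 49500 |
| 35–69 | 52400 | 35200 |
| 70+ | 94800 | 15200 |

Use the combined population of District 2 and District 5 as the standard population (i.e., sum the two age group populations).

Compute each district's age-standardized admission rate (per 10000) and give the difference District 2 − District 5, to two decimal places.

3.32

Combined standard total = 582800; weights = 0.1534, 0.2555, 0.2521, 0.1503, 0.1887.
District 2: 0.1534×32.3 + 0.2555×20.1 + 0.2521×9.3 + 0.1503×21.4 + 0.1887×30.9 = 21.4830 per 10000.
District 5: 0.1534×29.4 + 0.2555×20.0 + 0.2521×8.2 + 0.1503×13.8 + 0.1887×23.3 = 18.1586 per 10000.
Difference = 21.4830 − 18.1586 = 3.3245.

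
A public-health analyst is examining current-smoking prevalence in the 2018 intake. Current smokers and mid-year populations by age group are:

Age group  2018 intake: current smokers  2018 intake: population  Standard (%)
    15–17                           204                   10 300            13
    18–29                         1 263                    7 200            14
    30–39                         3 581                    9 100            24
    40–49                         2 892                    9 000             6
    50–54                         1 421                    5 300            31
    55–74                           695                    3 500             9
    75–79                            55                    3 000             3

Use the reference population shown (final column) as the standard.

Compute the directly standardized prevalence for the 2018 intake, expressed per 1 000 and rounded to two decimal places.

242.39

Age-specific rates per 1 000 for the 2018 intake: 19.806, 175.417, 393.516, 321.333, 268.113, 198.571, 18.333.
Standard weights: 0.13, 0.14, 0.24, 0.06, 0.31, 0.09, 0.03.
Standardized rate: 0.1300×19.806 + 0.1400×175.417 + 0.2400×393.516 + 0.0600×321.333 + 0.3100×268.113 + 0.0900×198.571 + 0.0300×18.333 = 242.3936 per 1 000.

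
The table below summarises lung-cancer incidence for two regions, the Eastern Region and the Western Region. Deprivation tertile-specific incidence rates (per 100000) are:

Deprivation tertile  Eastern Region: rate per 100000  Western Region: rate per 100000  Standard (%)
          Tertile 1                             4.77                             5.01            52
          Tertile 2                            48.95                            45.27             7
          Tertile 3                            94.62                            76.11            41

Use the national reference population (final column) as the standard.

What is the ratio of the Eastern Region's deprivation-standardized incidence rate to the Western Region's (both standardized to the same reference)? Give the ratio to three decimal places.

1.209

Standard weights: 0.52, 0.07, 0.41.
The Eastern Region: 0.5200×4.77 + 0.0700×48.95 + 0.4100×94.62 = 44.7011 per 100000.
The Western Region: 0.5200×5.01 + 0.0700×45.27 + 0.4100×76.11 = 36.9792 per 100000.
Ratio = 44.7011 ÷ 36.9792 = 1.20882.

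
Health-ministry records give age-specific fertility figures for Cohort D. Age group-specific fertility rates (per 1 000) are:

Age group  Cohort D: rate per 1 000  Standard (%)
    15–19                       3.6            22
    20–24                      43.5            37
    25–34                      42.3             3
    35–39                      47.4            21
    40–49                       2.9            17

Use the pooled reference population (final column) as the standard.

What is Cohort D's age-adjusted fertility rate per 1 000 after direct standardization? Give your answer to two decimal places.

Standard weights: 0.22, 0.37, 0.03, 0.21, 0.17.
Standardized rate: 0.2200×3.6 + 0.3700×43.5 + 0.0300×42.3 + 0.2100×47.4 + 0.1700×2.9 = 28.6030 per 1 000.

28.60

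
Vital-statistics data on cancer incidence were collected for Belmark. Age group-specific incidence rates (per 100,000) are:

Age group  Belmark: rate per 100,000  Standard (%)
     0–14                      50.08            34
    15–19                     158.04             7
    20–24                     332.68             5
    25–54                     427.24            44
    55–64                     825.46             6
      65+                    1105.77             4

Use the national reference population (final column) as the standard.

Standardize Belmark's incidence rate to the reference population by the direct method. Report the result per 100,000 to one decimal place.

Standard weights: 0.34, 0.07, 0.05, 0.44, 0.06, 0.04.
Standardized rate: 0.3400×50.08 + 0.0700×158.04 + 0.0500×332.68 + 0.4400×427.24 + 0.0600×825.46 + 0.0400×1105.77 = 326.4680 per 100,000.

326.5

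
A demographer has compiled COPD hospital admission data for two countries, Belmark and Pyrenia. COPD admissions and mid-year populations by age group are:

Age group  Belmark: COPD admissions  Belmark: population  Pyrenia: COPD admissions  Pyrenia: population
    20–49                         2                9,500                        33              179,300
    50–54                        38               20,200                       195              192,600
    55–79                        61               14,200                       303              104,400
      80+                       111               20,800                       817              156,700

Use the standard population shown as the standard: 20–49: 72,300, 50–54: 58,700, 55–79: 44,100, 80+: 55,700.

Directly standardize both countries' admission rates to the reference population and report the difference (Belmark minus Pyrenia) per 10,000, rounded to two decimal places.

Age-specific rates per 10,000 for Belmark: 2.11, 18.81, 42.96, 53.37.
For Pyrenia: 1.84, 10.12, 29.02, 52.14.
Standard total = 230,800; weights = 0.3133, 0.2543, 0.1911, 0.2413.
Belmark: 0.3133×2.11 + 0.2543×18.81 + 0.1911×42.96 + 0.2413×53.37 = 26.5310 per 10,000.
Pyrenia: 0.3133×1.84 + 0.2543×10.12 + 0.1911×29.02 + 0.2413×52.14 = 21.2798 per 10,000.
Difference = 26.5310 − 21.2798 = 5.2512.

5.25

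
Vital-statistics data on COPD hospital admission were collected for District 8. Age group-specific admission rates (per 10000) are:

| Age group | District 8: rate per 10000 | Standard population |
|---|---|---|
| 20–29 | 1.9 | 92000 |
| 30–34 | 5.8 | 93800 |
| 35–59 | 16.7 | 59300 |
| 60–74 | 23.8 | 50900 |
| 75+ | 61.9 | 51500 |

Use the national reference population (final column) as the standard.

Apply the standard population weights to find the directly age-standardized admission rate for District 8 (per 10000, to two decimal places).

17.58

Standard total = 347500; weights = 0.2647, 0.2699, 0.1706, 0.1465, 0.1482.
Standardized rate: 0.2647×1.9 + 0.2699×5.8 + 0.1706×16.7 + 0.1465×23.8 + 0.1482×61.9 = 17.5782 per 10000.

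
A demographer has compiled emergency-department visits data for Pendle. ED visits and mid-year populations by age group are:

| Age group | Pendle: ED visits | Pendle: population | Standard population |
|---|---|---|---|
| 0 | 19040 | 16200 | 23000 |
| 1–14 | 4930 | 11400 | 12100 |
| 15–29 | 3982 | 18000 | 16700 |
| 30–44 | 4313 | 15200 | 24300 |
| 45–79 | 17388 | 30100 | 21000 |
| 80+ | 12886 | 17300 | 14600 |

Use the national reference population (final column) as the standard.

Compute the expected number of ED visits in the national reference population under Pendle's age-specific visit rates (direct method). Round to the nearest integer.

Age-specific rates per 1000 for Pendle: 1175.309, 432.456, 221.222, 283.750, 577.674, 744.855.
Expected ED visits = Σ (standard pop × age-specific rate ÷ 1000)
= 23000×1175.309/1000 + 12100×432.456/1000 + 16700×221.222/1000 + 24300×283.750/1000 + 21000×577.674/1000 + 14600×744.855/1000
= 27032.10 + 5232.72 + 3694.41 + 6895.12 + 12131.16 + 10874.89 = 65860.41.

65860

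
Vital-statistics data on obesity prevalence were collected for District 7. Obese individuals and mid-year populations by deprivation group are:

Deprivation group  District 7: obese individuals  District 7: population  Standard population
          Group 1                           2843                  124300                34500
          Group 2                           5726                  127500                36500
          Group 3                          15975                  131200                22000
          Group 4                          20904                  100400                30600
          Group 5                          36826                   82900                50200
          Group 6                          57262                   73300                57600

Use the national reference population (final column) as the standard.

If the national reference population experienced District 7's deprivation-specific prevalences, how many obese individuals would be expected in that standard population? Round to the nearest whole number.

Deprivation-specific rates per 1000 for District 7: 22.872, 44.910, 121.761, 208.207, 444.222, 781.201.
Expected obese individuals = Σ (standard pop × deprivation-specific rate ÷ 1000)
= 34500×22.872/1000 + 36500×44.910/1000 + 22000×121.761/1000 + 30600×208.207/1000 + 50200×444.222/1000 + 57600×781.201/1000
= 789.09 + 1639.21 + 2678.73 + 6371.14 + 22299.94 + 44997.15 = 78775.26.

78775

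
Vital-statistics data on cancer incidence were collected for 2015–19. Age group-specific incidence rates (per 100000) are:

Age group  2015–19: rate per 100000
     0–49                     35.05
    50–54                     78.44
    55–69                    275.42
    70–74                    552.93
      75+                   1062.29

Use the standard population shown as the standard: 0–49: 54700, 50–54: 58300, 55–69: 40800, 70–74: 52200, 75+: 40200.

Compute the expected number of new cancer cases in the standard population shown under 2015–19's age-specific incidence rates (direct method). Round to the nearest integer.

Expected new cancer cases = Σ (standard pop × age-specific rate ÷ 100000)
= 54700×35.05/100000 + 58300×78.44/100000 + 40800×275.42/100000 + 52200×552.93/100000 + 40200×1062.29/100000
= 19.17 + 45.73 + 112.37 + 288.63 + 427.04 = 892.94.

893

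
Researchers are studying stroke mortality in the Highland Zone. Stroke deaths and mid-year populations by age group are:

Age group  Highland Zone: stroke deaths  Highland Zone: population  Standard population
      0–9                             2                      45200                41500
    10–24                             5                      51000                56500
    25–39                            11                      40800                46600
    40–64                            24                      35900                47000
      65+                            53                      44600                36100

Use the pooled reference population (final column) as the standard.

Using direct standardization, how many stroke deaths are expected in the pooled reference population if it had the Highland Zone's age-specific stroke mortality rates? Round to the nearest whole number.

Age-specific rates per 100000 for the Highland Zone: 4.42, 9.80, 26.96, 66.85, 118.83.
Expected stroke deaths = Σ (standard pop × age-specific rate ÷ 100000)
= 41500×4.42/100000 + 56500×9.80/100000 + 46600×26.96/100000 + 47000×66.85/100000 + 36100×118.83/100000
= 1.84 + 5.54 + 12.56 + 31.42 + 42.90 = 94.26.

94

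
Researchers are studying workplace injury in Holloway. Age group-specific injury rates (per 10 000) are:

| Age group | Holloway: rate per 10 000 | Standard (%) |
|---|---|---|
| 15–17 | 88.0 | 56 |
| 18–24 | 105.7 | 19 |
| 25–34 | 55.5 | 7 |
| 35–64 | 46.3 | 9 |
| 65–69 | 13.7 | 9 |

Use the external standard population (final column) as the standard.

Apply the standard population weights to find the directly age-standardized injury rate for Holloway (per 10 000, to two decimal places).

78.65

Standard weights: 0.56, 0.19, 0.07, 0.09, 0.09.
Standardized rate: 0.5600×88.0 + 0.1900×105.7 + 0.0700×55.5 + 0.0900×46.3 + 0.0900×13.7 = 78.6480 per 10 000.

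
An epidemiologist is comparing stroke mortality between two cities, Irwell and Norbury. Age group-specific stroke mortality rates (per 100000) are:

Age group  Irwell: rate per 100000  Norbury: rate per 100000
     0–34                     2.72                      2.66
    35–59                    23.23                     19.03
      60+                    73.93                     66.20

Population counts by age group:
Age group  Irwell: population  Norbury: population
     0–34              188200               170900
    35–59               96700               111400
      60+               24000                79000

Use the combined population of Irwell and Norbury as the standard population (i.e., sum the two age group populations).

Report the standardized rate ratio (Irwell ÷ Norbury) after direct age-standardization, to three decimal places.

1.144

Combined standard total = 670200; weights = 0.5358, 0.3105, 0.1537.
Irwell: 0.5358×2.72 + 0.3105×23.23 + 0.1537×73.93 = 20.0324 per 100000.
Norbury: 0.5358×2.66 + 0.3105×19.03 + 0.1537×66.20 = 17.5081 per 100000.
Ratio = 20.0324 ÷ 17.5081 = 1.14418.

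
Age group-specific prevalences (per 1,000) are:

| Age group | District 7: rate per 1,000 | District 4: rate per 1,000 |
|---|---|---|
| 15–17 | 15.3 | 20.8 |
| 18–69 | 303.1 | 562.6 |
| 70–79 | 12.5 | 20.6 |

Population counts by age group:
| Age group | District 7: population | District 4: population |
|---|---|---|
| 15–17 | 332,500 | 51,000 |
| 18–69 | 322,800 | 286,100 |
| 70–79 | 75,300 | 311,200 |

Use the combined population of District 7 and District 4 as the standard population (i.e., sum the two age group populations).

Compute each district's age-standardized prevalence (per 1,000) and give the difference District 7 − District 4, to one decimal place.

-118.4

Combined standard total = 1,378,900; weights = 0.2781, 0.4416, 0.2803.
District 7: 0.2781×15.3 + 0.4416×303.1 + 0.2803×12.5 = 141.6030 per 1,000.
District 4: 0.2781×20.8 + 0.4416×562.6 + 0.2803×20.6 = 259.9941 per 1,000.
Difference = 141.6030 − 259.9941 = -118.3911.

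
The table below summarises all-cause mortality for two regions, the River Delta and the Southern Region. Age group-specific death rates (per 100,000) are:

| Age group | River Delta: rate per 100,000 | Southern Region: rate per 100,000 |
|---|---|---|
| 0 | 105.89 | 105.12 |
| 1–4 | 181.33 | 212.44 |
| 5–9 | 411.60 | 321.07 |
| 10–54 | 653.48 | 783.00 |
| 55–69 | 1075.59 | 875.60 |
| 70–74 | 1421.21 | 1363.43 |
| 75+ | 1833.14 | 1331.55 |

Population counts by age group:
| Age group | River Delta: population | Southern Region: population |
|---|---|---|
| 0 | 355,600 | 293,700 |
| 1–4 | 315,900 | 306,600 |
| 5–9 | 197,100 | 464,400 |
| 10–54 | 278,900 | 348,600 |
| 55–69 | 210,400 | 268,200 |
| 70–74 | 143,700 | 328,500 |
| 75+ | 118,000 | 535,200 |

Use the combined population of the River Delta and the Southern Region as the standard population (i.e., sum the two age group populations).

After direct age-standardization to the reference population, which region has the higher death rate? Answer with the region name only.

Combined standard total = 4,164,800; weights = 0.1559, 0.1495, 0.1588, 0.1507, 0.1149, 0.1134, 0.1568.
The River Delta: 0.1559×105.89 + 0.1495×181.33 + 0.1588×411.60 + 0.1507×653.48 + 0.1149×1075.59 + 0.1134×1421.21 + 0.1568×1833.14 = 779.6879 per 100,000.
The Southern Region: 0.1559×105.12 + 0.1495×212.44 + 0.1588×321.07 + 0.1507×783.00 + 0.1149×875.60 + 0.1134×1363.43 + 0.1568×1331.55 = 681.1518 per 100,000.
The crude rates (620.62 vs 751.78) would put the Southern Region higher, but that reflects its age composition; once standardized to a common age structure, the River Delta has the higher underlying rate.

River Delta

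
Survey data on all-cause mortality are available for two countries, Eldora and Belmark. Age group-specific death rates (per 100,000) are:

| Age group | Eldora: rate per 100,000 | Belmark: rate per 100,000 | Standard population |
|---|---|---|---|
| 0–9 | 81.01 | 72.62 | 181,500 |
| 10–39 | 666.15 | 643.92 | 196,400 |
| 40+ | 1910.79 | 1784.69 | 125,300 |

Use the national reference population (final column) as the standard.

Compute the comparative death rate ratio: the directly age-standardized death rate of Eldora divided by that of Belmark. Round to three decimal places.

1.060

Standard total = 503,200; weights = 0.3607, 0.3903, 0.2490.
Eldora: 0.3607×81.01 + 0.3903×666.15 + 0.2490×1910.79 = 765.0182 per 100,000.
Belmark: 0.3607×72.62 + 0.3903×643.92 + 0.2490×1784.69 = 721.9159 per 100,000.
Ratio = 765.0182 ÷ 721.9159 = 1.05971.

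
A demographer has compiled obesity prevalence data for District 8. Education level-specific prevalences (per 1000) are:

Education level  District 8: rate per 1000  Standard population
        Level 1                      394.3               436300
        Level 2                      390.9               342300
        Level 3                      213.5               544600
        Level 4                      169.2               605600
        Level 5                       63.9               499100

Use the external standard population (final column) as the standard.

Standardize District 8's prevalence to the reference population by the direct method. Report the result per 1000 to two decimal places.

Standard total = 2427900; weights = 0.1797, 0.1410, 0.2243, 0.2494, 0.2056.
Standardized rate: 0.1797×394.3 + 0.1410×390.9 + 0.2243×213.5 + 0.2494×169.2 + 0.2056×63.9 = 229.1982 per 1000.

229.20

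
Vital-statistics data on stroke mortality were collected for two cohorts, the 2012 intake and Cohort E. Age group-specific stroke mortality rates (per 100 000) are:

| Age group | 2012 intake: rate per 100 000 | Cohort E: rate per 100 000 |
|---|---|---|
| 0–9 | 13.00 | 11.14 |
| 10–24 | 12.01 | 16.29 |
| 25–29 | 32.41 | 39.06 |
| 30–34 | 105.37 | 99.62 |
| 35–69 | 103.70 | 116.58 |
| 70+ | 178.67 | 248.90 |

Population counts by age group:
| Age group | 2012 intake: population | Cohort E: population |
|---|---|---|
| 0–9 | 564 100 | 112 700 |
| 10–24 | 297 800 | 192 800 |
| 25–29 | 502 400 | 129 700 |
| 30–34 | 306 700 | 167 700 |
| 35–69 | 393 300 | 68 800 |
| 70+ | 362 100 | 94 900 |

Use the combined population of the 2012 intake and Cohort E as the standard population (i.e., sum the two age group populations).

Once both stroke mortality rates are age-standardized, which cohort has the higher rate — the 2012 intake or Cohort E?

Combined standard total = 3 193 000; weights = 0.2120, 0.1536, 0.1980, 0.1486, 0.1447, 0.1431.
The 2012 intake: 0.2120×13.00 + 0.1536×12.01 + 0.1980×32.41 + 0.1486×105.37 + 0.1447×103.70 + 0.1431×178.67 = 67.2522 per 100 000.
Cohort E: 0.2120×11.14 + 0.1536×16.29 + 0.1980×39.06 + 0.1486×99.62 + 0.1447×116.58 + 0.1431×248.90 = 79.8935 per 100 000.

Cohort E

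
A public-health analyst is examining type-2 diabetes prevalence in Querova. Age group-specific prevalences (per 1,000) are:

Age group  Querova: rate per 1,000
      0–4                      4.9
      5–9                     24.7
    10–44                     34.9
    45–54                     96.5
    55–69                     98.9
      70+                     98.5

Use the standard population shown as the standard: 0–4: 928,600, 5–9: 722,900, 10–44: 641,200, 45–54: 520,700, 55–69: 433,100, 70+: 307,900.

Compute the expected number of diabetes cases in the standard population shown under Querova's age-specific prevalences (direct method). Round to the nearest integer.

Expected diabetes cases = Σ (standard pop × age-specific rate ÷ 1,000)
= 928,600×4.9/1,000 + 722,900×24.7/1,000 + 641,200×34.9/1,000 + 520,700×96.5/1,000 + 433,100×98.9/1,000 + 307,900×98.5/1,000
= 4550.14 + 17855.63 + 22377.88 + 50247.55 + 42833.59 + 30328.15 = 168192.94.

168193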